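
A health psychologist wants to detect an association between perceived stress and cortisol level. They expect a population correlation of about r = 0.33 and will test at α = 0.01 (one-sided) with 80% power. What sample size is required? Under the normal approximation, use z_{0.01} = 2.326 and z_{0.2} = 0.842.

n = 89

Fisher's z: C = ½·ln((1+r)/(1−r)) = ½·ln(1.9851) = 0.3428.
n = ((z_{α} + z_β)/C)² + 3.
(2.326 + 0.842) / 0.3428 = 3.168 / 0.3428 = 9.242.
n = 9.242² + 3 = 85.41 + 3 = 88.4.
Round up.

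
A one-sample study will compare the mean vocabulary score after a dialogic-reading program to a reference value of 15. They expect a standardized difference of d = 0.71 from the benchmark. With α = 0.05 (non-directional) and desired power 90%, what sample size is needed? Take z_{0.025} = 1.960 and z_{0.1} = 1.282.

For a one-sample test: n = ((z_{α/2} + z_β) / d)².
z_{α/2} + z_β = 1.960 + 1.282 = 3.242.
n = (3.242 / 0.71)² = 4.566² = 20.85.
Round up.

n = 21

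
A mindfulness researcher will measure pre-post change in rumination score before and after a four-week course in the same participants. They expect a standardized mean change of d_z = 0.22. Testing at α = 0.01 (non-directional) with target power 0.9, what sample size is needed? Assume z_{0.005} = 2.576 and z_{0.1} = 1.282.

n = 308 pairs

For a paired (one-sample on differences) test: n = ((z_{α/2} + z_β) / d)².
z_{α/2} + z_β = 2.576 + 1.282 = 3.858.
n = (3.858 / 0.22)² = 17.536² = 307.52.
Round up.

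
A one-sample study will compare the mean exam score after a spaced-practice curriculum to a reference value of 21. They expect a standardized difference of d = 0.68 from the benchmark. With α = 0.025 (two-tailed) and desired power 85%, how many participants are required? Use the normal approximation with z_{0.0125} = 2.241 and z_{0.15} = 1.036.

For a one-sample test: n = ((z_{α/2} + z_β) / d)².
z_{α/2} + z_β = 2.241 + 1.036 = 3.277.
n = (3.277 / 0.68)² = 4.819² = 23.22.
Round up.

n = 24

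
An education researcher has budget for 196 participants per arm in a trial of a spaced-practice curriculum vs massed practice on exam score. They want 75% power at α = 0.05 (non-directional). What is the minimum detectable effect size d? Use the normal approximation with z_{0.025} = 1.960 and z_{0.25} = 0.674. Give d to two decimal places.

d_min ≈ 0.27

For two independent groups of n = 196 each: d_min = (z_{α/2} + z_β)·√(2/n).
z-sum = 1.960 + 0.674 = 2.634.
d_min = 2.634 × √(2/196) = 2.634 × 0.1010 = 0.266.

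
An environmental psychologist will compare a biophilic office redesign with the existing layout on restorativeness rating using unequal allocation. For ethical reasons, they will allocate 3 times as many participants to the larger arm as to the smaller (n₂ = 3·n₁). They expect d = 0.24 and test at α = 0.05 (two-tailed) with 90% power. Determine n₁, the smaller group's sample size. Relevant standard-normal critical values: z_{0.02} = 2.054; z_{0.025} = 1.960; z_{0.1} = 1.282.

With allocation ratio k = n₂/n₁ = 3, Var(x̄₁−x̄₂) = σ²(1/n₁ + 1/(k·n₁)) = σ²·(k+1)/(k·n₁).
So n₁ = (1 + 1/k)·((z_{α/2} + z_β)/d)² = 1.333 × (3.242/0.24)².
n₁ = 1.333 × 182.48 = 243.3.
Round up: n₁ = 244, giving n₂ = 3 × 244 = 732.

n₁ = 244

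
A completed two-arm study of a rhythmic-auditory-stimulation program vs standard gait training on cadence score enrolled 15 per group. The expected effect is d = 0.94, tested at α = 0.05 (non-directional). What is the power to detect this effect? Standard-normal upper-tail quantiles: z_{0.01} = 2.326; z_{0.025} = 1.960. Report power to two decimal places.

For two equal groups, power = Φ(d·√(n/2) − z_{α/2}).
d·√(n/2) = 0.94 × √(15/2) = 0.94 × 2.739 = 2.574.
z_β = 2.574 − 1.960 = 0.614.
Power = Φ(0.614) = 0.730.

power ≈ 0.73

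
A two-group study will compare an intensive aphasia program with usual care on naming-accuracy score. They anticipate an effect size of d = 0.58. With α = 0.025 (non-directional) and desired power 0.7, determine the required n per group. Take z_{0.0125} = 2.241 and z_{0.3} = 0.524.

For two independent groups with equal n: n = 2·((z_{α/2} + z_β) / d)².
z_{α/2} + z_β = 2.241 + 0.524 = 2.765.
n = 2 × (2.765 / 0.58)² = 2 × 4.767² = 2 × 22.73 = 45.5.
Round up to the next whole participant.

n = 46 per group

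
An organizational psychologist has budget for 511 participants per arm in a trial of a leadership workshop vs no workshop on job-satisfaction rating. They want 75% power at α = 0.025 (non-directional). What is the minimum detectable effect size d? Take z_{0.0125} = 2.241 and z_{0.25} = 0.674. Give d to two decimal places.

For two independent groups of n = 511 each: d_min = (z_{α/2} + z_β)·√(2/n).
z-sum = 2.241 + 0.674 = 2.915.
d_min = 2.915 × √(2/511) = 2.915 × 0.0626 = 0.182.

d_min ≈ 0.18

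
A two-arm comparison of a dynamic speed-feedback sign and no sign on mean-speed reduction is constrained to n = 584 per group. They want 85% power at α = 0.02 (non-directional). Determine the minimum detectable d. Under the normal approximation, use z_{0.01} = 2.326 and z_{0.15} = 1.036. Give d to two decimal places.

d_min ≈ 0.20

For two independent groups of n = 584 each: d_min = (z_{α/2} + z_β)·√(2/n).
z-sum = 2.326 + 1.036 = 3.362.
d_min = 3.362 × √(2/584) = 3.362 × 0.0585 = 0.197.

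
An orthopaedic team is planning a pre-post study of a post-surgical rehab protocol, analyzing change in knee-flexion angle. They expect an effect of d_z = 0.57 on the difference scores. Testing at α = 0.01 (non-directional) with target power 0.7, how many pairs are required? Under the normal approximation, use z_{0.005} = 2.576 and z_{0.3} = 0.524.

n = 30 pairs

For a paired (one-sample on differences) test: n = ((z_{α/2} + z_β) / d)².
z_{α/2} + z_β = 2.576 + 0.524 = 3.100.
n = (3.100 / 0.57)² = 5.439² = 29.58.
Round up.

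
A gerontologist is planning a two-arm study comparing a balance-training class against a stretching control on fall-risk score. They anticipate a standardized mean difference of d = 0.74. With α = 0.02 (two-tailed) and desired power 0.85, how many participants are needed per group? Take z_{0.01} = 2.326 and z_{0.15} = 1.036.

n = 42 per group

For two independent groups with equal n: n = 2·((z_{α/2} + z_β) / d)².
z_{α/2} + z_β = 2.326 + 1.036 = 3.362.
n = 2 × (3.362 / 0.74)² = 2 × 4.543² = 2 × 20.64 = 41.3.
Round up to the next whole participant.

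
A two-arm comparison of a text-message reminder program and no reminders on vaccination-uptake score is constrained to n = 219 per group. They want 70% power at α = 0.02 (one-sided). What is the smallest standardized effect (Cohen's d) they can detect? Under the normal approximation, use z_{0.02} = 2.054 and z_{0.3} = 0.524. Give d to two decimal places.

For two independent groups of n = 219 each: d_min = (z_{α} + z_β)·√(2/n).
z-sum = 2.054 + 0.524 = 2.578.
d_min = 2.578 × √(2/219) = 2.578 × 0.0956 = 0.246.

d_min ≈ 0.25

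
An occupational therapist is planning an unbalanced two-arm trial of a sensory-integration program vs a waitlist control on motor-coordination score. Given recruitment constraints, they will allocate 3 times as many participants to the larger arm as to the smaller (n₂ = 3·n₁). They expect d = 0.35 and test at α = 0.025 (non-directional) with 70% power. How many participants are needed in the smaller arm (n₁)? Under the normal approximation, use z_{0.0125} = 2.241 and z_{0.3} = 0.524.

n₁ = 84

With allocation ratio k = n₂/n₁ = 3, Var(x̄₁−x̄₂) = σ²(1/n₁ + 1/(k·n₁)) = σ²·(k+1)/(k·n₁).
So n₁ = (1 + 1/k)·((z_{α/2} + z_β)/d)² = 1.333 × (2.765/0.35)².
n₁ = 1.333 × 62.41 = 83.2.
Round up: n₁ = 84, giving n₂ = 3 × 84 = 252.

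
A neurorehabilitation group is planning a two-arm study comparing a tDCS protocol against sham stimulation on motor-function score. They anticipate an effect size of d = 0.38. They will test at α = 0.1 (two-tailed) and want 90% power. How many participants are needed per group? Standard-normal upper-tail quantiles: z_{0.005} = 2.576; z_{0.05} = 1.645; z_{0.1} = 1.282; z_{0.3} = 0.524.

n = 119 per group

For two independent groups with equal n: n = 2·((z_{α/2} + z_β) / d)².
z_{α/2} + z_β = 1.645 + 1.282 = 2.927.
n = 2 × (2.927 / 0.38)² = 2 × 7.703² = 2 × 59.33 = 118.7.
Round up to the next whole participant.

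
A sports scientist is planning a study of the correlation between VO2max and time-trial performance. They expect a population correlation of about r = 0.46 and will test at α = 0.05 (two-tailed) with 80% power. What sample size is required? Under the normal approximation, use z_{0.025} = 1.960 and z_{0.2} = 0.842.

Fisher's z: C = ½·ln((1+r)/(1−r)) = ½·ln(2.7037) = 0.4973.
n = ((z_{α/2} + z_β)/C)² + 3.
(1.960 + 0.842) / 0.4973 = 2.802 / 0.4973 = 5.634.
n = 5.634² + 3 = 31.75 + 3 = 34.7.
Round up.

n = 35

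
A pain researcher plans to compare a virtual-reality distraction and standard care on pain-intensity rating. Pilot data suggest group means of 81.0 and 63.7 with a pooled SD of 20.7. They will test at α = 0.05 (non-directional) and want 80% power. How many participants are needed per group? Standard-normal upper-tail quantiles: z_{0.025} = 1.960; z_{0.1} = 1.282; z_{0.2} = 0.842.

Cohen's d = |M₁ − M₂| / SD_pooled = |81.0 − 63.7| / 20.7 = 17.3 / 20.7 = 0.836.
For two independent groups with equal n: n = 2·((z_{α/2} + z_β) / d)².
z_{α/2} + z_β = 1.960 + 0.842 = 2.802.
n = 2 × (2.802 / 0.836)² = 2 × 3.352² = 2 × 11.23 = 22.5.
Round up to the next whole participant.

n = 23 per group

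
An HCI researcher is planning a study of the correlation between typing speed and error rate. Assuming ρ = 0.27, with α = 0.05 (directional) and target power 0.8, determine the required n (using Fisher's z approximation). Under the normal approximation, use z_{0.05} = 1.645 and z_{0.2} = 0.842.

Fisher's z: C = ½·ln((1+r)/(1−r)) = ½·ln(1.7397) = 0.2769.
n = ((z_{α} + z_β)/C)² + 3.
(1.645 + 0.842) / 0.2769 = 2.487 / 0.2769 = 8.982.
n = 8.982² + 3 = 80.67 + 3 = 83.7.
Round up.

n = 84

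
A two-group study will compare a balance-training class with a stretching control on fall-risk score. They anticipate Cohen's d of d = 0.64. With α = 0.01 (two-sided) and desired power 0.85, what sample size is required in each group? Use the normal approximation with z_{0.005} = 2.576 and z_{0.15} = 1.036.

For two independent groups with equal n: n = 2·((z_{α/2} + z_β) / d)².
z_{α/2} + z_β = 2.576 + 1.036 = 3.612.
n = 2 × (3.612 / 0.64)² = 2 × 5.644² = 2 × 31.85 = 63.7.
Round up to the next whole participant.

n = 64 per group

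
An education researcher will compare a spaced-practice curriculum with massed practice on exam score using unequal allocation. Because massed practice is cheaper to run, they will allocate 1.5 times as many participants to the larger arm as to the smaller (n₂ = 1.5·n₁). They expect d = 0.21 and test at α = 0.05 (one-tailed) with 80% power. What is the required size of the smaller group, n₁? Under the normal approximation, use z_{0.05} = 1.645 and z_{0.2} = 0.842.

n₁ = 234

With allocation ratio k = n₂/n₁ = 1.5, Var(x̄₁−x̄₂) = σ²(1/n₁ + 1/(k·n₁)) = σ²·(k+1)/(k·n₁).
So n₁ = (1 + 1/k)·((z_{α} + z_β)/d)² = 1.667 × (2.487/0.21)².
n₁ = 1.667 × 140.25 = 233.8.
Round up: n₁ = 234, giving n₂ = 1.5 × 234 = 351.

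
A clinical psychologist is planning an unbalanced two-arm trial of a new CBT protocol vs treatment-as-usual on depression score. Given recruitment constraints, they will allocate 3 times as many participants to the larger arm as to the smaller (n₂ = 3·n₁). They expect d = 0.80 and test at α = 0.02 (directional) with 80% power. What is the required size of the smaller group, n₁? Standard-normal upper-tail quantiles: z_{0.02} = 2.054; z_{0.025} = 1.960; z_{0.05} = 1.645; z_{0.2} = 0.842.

With allocation ratio k = n₂/n₁ = 3, Var(x̄₁−x̄₂) = σ²(1/n₁ + 1/(k·n₁)) = σ²·(k+1)/(k·n₁).
So n₁ = (1 + 1/k)·((z_{α} + z_β)/d)² = 1.333 × (2.896/0.80)².
n₁ = 1.333 × 13.10 = 17.5.
Round up: n₁ = 18, giving n₂ = 3 × 18 = 54.

n₁ = 18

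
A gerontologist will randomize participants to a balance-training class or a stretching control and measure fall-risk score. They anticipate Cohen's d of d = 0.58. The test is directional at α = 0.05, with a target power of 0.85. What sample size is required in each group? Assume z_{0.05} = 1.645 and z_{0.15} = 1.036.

For two independent groups with equal n: n = 2·((z_{α} + z_β) / d)².
z_{α} + z_β = 1.645 + 1.036 = 2.681.
n = 2 × (2.681 / 0.58)² = 2 × 4.622² = 2 × 21.37 = 42.7.
Round up to the next whole participant.

n = 43 per group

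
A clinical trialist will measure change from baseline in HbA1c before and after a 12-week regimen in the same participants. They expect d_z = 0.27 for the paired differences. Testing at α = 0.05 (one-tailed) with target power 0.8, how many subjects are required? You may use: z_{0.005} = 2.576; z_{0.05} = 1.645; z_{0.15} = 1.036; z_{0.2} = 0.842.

n = 85 pairs

For a paired (one-sample on differences) test: n = ((z_{α} + z_β) / d)².
z_{α} + z_β = 1.645 + 0.842 = 2.487.
n = (2.487 / 0.27)² = 9.211² = 84.84.
Round up.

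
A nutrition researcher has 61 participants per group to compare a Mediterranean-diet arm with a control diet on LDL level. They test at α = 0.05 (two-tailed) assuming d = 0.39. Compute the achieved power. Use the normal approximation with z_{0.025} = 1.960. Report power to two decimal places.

power ≈ 0.58

For two equal groups, power = Φ(d·√(n/2) − z_{α/2}).
d·√(n/2) = 0.39 × √(61/2) = 0.39 × 5.523 = 2.154.
z_β = 2.154 − 1.960 = 0.194.
Power = Φ(0.194) = 0.577.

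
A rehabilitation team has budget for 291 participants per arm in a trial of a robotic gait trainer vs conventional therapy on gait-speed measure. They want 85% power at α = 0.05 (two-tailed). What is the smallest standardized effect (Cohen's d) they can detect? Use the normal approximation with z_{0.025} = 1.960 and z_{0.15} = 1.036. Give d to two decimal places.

For two independent groups of n = 291 each: d_min = (z_{α/2} + z_β)·√(2/n).
z-sum = 1.960 + 1.036 = 2.996.
d_min = 2.996 × √(2/291) = 2.996 × 0.0829 = 0.248.

d_min ≈ 0.25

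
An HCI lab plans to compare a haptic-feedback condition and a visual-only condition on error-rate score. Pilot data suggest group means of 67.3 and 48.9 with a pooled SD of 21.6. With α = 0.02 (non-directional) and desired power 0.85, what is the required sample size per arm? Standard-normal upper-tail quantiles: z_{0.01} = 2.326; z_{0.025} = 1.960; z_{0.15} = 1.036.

Cohen's d = |M₁ − M₂| / SD_pooled = |67.3 − 48.9| / 21.6 = 18.4 / 21.6 = 0.852.
For two independent groups with equal n: n = 2·((z_{α/2} + z_β) / d)².
z_{α/2} + z_β = 2.326 + 1.036 = 3.362.
n = 2 × (3.362 / 0.852)² = 2 × 3.946² = 2 × 15.57 = 31.1.
Round up to the next whole participant.

n = 32 per group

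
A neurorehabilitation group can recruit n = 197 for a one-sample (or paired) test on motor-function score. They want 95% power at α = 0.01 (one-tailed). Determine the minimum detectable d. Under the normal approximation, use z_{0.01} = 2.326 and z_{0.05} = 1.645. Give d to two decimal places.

d_min ≈ 0.28

For a single sample (or paired design) of n = 197: d_min = (z_{α} + z_β)/√n.
z-sum = 2.326 + 1.645 = 3.971.
d_min = 3.971 / √197 = 3.971 / 14.036 = 0.283.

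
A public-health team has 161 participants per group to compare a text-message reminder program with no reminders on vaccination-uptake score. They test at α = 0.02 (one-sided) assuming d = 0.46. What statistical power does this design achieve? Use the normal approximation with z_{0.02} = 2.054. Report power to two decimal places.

For two equal groups, power = Φ(d·√(n/2) − z_{α}).
d·√(n/2) = 0.46 × √(161/2) = 0.46 × 8.972 = 4.127.
z_β = 4.127 − 2.054 = 2.073.
Power = Φ(2.073) = 0.981.

power ≈ 0.98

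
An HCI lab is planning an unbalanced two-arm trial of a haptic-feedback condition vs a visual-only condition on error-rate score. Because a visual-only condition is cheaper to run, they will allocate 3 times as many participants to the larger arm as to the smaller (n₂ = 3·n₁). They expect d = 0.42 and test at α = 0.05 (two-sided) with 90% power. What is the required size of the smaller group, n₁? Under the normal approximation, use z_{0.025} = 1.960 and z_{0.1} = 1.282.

With allocation ratio k = n₂/n₁ = 3, Var(x̄₁−x̄₂) = σ²(1/n₁ + 1/(k·n₁)) = σ²·(k+1)/(k·n₁).
So n₁ = (1 + 1/k)·((z_{α/2} + z_β)/d)² = 1.333 × (3.242/0.42)².
n₁ = 1.333 × 59.58 = 79.4.
Round up: n₁ = 80, giving n₂ = 3 × 80 = 240.

n₁ = 80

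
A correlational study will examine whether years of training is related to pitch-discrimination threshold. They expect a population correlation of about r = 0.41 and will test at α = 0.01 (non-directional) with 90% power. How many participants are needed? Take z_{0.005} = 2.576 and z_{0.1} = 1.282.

n = 82

Fisher's z: C = ½·ln((1+r)/(1−r)) = ½·ln(2.3898) = 0.4356.
n = ((z_{α/2} + z_β)/C)² + 3.
(2.576 + 1.282) / 0.4356 = 3.858 / 0.4356 = 8.857.
n = 8.857² + 3 = 78.44 + 3 = 81.4.
Round up.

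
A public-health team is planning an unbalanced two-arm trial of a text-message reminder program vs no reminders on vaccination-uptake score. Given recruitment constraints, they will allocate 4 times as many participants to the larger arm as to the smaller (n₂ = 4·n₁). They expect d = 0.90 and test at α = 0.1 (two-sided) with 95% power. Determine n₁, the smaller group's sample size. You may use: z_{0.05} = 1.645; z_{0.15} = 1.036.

With allocation ratio k = n₂/n₁ = 4, Var(x̄₁−x̄₂) = σ²(1/n₁ + 1/(k·n₁)) = σ²·(k+1)/(k·n₁).
So n₁ = (1 + 1/k)·((z_{α/2} + z_β)/d)² = 1.250 × (3.290/0.90)².
n₁ = 1.250 × 13.36 = 16.7.
Round up: n₁ = 17, giving n₂ = 4 × 17 = 68.

n₁ = 17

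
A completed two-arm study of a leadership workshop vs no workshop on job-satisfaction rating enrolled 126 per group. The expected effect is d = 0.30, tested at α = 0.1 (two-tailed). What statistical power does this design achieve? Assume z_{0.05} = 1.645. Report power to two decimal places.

power ≈ 0.77

For two equal groups, power = Φ(d·√(n/2) − z_{α/2}).
d·√(n/2) = 0.30 × √(126/2) = 0.30 × 7.937 = 2.381.
z_β = 2.381 − 1.645 = 0.736.
Power = Φ(0.736) = 0.769.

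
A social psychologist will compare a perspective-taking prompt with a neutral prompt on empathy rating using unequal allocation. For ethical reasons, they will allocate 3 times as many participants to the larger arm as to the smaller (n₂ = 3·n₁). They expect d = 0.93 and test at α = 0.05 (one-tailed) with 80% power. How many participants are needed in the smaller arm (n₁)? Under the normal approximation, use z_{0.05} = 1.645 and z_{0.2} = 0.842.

With allocation ratio k = n₂/n₁ = 3, Var(x̄₁−x̄₂) = σ²(1/n₁ + 1/(k·n₁)) = σ²·(k+1)/(k·n₁).
So n₁ = (1 + 1/k)·((z_{α} + z_β)/d)² = 1.333 × (2.487/0.93)².
n₁ = 1.333 × 7.15 = 9.5.
Round up: n₁ = 10, giving n₂ = 3 × 10 = 30.

n₁ = 10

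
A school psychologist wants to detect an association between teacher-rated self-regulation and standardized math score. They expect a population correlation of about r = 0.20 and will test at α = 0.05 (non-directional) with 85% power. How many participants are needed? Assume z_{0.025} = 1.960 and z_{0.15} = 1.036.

Fisher's z: C = ½·ln((1+r)/(1−r)) = ½·ln(1.5000) = 0.2027.
n = ((z_{α/2} + z_β)/C)² + 3.
(1.960 + 1.036) / 0.2027 = 2.996 / 0.2027 = 14.780.
n = 14.780² + 3 = 218.46 + 3 = 221.5.
Round up.

n = 222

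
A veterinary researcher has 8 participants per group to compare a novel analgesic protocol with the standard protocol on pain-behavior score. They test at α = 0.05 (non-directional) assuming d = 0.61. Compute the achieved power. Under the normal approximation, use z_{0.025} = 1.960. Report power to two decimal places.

For two equal groups, power = Φ(d·√(n/2) − z_{α/2}).
d·√(n/2) = 0.61 × √(8/2) = 0.61 × 2.000 = 1.220.
z_β = 1.220 − 1.960 = -0.740.
Power = Φ(-0.740) = 0.230.

power ≈ 0.23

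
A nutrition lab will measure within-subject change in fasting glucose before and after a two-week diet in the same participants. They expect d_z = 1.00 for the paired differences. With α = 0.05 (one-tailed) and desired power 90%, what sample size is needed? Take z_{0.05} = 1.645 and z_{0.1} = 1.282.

n = 9 pairs

For a paired (one-sample on differences) test: n = ((z_{α} + z_β) / d)².
z_{α} + z_β = 1.645 + 1.282 = 2.927.
n = (2.927 / 1.00)² = 2.927² = 8.57.
Round up.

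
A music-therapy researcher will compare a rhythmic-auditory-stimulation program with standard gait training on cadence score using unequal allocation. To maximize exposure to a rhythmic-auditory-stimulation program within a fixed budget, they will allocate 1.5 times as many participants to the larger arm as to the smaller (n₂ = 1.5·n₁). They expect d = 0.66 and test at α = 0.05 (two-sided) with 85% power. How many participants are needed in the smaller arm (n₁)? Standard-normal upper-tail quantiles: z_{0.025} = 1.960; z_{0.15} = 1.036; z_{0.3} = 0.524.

With allocation ratio k = n₂/n₁ = 1.5, Var(x̄₁−x̄₂) = σ²(1/n₁ + 1/(k·n₁)) = σ²·(k+1)/(k·n₁).
So n₁ = (1 + 1/k)·((z_{α/2} + z_β)/d)² = 1.667 × (2.996/0.66)².
n₁ = 1.667 × 20.61 = 34.3.
Round up: n₁ = 35, giving n₂ = ⌈1.5 × 35⌉ = ⌈52.5⌉ = 53.

n₁ = 35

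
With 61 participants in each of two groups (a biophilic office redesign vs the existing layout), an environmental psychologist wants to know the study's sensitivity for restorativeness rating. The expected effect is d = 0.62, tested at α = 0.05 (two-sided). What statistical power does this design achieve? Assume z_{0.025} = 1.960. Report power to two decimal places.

For two equal groups, power = Φ(d·√(n/2) − z_{α/2}).
d·√(n/2) = 0.62 × √(61/2) = 0.62 × 5.523 = 3.424.
z_β = 3.424 − 1.960 = 1.464.
Power = Φ(1.464) = 0.928.

power ≈ 0.93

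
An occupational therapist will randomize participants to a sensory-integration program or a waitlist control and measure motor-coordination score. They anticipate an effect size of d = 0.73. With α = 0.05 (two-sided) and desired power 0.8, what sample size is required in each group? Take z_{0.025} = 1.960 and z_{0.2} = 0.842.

For two independent groups with equal n: n = 2·((z_{α/2} + z_β) / d)².
z_{α/2} + z_β = 1.960 + 0.842 = 2.802.
n = 2 × (2.802 / 0.73)² = 2 × 3.838² = 2 × 14.73 = 29.5.
Round up to the next whole participant.

n = 30 per group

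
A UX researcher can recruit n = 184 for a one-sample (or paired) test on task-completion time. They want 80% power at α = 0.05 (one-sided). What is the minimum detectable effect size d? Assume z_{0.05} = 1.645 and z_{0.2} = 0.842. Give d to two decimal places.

d_min ≈ 0.18

For a single sample (or paired design) of n = 184: d_min = (z_{α} + z_β)/√n.
z-sum = 1.645 + 0.842 = 2.487.
d_min = 2.487 / √184 = 2.487 / 13.565 = 0.183.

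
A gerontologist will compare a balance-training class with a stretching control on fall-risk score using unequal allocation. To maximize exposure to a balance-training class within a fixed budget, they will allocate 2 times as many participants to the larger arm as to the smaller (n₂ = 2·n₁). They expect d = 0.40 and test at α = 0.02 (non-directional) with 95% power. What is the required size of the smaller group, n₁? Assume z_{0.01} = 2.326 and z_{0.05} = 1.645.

n₁ = 148

With allocation ratio k = n₂/n₁ = 2, Var(x̄₁−x̄₂) = σ²(1/n₁ + 1/(k·n₁)) = σ²·(k+1)/(k·n₁).
So n₁ = (1 + 1/k)·((z_{α/2} + z_β)/d)² = 1.500 × (3.971/0.40)².
n₁ = 1.500 × 98.56 = 147.8.
Round up: n₁ = 148, giving n₂ = 2 × 148 = 296.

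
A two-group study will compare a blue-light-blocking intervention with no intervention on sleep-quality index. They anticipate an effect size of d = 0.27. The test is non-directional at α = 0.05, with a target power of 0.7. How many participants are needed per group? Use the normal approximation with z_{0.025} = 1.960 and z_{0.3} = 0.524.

n = 170 per group

For two independent groups with equal n: n = 2·((z_{α/2} + z_β) / d)².
z_{α/2} + z_β = 1.960 + 0.524 = 2.484.
n = 2 × (2.484 / 0.27)² = 2 × 9.200² = 2 × 84.64 = 169.3.
Round up to the next whole participant.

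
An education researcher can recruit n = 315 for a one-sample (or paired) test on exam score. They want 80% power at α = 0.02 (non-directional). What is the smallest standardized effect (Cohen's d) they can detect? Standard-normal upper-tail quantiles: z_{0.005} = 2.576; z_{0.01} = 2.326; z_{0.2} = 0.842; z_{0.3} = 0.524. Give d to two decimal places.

For a single sample (or paired design) of n = 315: d_min = (z_{α/2} + z_β)/√n.
z-sum = 2.326 + 0.842 = 3.168.
d_min = 3.168 / √315 = 3.168 / 17.748 = 0.178.

d_min ≈ 0.18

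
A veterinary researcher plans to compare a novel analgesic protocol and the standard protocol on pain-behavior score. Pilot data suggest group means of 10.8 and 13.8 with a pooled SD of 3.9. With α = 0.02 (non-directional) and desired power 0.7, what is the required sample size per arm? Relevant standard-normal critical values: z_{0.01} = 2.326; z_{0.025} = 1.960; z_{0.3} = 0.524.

Cohen's d = |M₁ − M₂| / SD_pooled = |10.8 − 13.8| / 3.9 = 3.0 / 3.9 = 0.769.
For two independent groups with equal n: n = 2·((z_{α/2} + z_β) / d)².
z_{α/2} + z_β = 2.326 + 0.524 = 2.850.
n = 2 × (2.850 / 0.769)² = 2 × 3.706² = 2 × 13.74 = 27.5.
Round up to the next whole participant.

n = 28 per group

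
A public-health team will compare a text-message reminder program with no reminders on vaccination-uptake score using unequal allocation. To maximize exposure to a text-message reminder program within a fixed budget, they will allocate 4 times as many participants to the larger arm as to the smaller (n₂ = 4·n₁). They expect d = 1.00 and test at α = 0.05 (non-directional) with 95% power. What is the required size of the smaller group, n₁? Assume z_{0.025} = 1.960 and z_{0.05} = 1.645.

With allocation ratio k = n₂/n₁ = 4, Var(x̄₁−x̄₂) = σ²(1/n₁ + 1/(k·n₁)) = σ²·(k+1)/(k·n₁).
So n₁ = (1 + 1/k)·((z_{α/2} + z_β)/d)² = 1.250 × (3.605/1.00)².
n₁ = 1.250 × 13.00 = 16.2.
Round up: n₁ = 17, giving n₂ = 4 × 17 = 68.

n₁ = 17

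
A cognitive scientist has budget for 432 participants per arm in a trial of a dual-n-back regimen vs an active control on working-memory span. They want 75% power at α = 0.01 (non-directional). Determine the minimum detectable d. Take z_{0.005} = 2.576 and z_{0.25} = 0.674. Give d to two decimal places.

d_min ≈ 0.22

For two independent groups of n = 432 each: d_min = (z_{α/2} + z_β)·√(2/n).
z-sum = 2.576 + 0.674 = 3.250.
d_min = 3.250 × √(2/432) = 3.250 × 0.0680 = 0.221.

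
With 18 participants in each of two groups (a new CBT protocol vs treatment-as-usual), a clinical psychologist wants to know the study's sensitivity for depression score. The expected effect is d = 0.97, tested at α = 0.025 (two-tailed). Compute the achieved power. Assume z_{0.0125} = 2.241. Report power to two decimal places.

For two equal groups, power = Φ(d·√(n/2) − z_{α/2}).
d·√(n/2) = 0.97 × √(18/2) = 0.97 × 3.000 = 2.910.
z_β = 2.910 − 2.241 = 0.669.
Power = Φ(0.669) = 0.748.

power ≈ 0.75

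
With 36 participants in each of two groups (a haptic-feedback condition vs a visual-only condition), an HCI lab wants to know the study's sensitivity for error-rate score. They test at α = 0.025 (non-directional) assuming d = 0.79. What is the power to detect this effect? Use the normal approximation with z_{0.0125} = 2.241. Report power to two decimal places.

For two equal groups, power = Φ(d·√(n/2) − z_{α/2}).
d·√(n/2) = 0.79 × √(36/2) = 0.79 × 4.243 = 3.352.
z_β = 3.352 − 2.241 = 1.111.
Power = Φ(1.111) = 0.867.

power ≈ 0.87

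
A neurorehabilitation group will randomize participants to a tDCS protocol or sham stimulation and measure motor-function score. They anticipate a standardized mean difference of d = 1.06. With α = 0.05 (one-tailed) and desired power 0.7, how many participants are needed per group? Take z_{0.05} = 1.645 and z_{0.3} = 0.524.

n = 9 per group

For two independent groups with equal n: n = 2·((z_{α} + z_β) / d)².
z_{α} + z_β = 1.645 + 0.524 = 2.169.
n = 2 × (2.169 / 1.06)² = 2 × 2.046² = 2 × 4.19 = 8.4.
Round up to the next whole participant.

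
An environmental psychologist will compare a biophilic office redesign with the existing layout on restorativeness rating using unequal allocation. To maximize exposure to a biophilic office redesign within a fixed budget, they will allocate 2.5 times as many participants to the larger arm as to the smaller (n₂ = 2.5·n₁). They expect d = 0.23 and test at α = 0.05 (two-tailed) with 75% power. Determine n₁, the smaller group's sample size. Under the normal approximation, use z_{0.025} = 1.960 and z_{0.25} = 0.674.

With allocation ratio k = n₂/n₁ = 2.5, Var(x̄₁−x̄₂) = σ²(1/n₁ + 1/(k·n₁)) = σ²·(k+1)/(k·n₁).
So n₁ = (1 + 1/k)·((z_{α/2} + z_β)/d)² = 1.400 × (2.634/0.23)².
n₁ = 1.400 × 131.15 = 183.6.
Round up: n₁ = 184, giving n₂ = 2.5 × 184 = 460.

n₁ = 184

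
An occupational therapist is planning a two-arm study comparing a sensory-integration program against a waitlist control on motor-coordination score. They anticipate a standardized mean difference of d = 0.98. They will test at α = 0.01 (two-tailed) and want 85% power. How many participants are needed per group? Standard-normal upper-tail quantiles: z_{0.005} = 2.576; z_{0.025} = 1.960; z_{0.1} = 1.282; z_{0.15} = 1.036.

For two independent groups with equal n: n = 2·((z_{α/2} + z_β) / d)².
z_{α/2} + z_β = 2.576 + 1.036 = 3.612.
n = 2 × (3.612 / 0.98)² = 2 × 3.686² = 2 × 13.58 = 27.2.
Round up to the next whole participant.

n = 28 per group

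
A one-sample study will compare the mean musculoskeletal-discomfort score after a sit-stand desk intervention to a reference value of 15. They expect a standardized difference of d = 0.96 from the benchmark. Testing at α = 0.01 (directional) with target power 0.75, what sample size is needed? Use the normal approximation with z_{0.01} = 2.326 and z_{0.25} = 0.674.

n = 10

For a one-sample test: n = ((z_{α} + z_β) / d)².
z_{α} + z_β = 2.326 + 0.674 = 3.000.
n = (3.000 / 0.96)² = 3.125² = 9.77.
Round up.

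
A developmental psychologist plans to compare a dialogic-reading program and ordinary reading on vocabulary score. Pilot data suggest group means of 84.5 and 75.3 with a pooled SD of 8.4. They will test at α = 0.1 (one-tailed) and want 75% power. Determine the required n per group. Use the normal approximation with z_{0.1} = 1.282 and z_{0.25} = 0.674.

Cohen's d = |M₁ − M₂| / SD_pooled = |84.5 − 75.3| / 8.4 = 9.2 / 8.4 = 1.095.
For two independent groups with equal n: n = 2·((z_{α} + z_β) / d)².
z_{α} + z_β = 1.282 + 0.674 = 1.956.
n = 2 × (1.956 / 1.095)² = 2 × 1.786² = 2 × 3.19 = 6.4.
Round up to the next whole participant.

n = 7 per group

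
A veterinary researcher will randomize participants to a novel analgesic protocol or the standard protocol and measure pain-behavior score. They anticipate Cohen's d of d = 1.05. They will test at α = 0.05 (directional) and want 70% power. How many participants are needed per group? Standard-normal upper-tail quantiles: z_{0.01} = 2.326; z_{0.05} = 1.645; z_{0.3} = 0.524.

n = 9 per group

For two independent groups with equal n: n = 2·((z_{α} + z_β) / d)².
z_{α} + z_β = 1.645 + 0.524 = 2.169.
n = 2 × (2.169 / 1.05)² = 2 × 2.066² = 2 × 4.27 = 8.5.
Round up to the next whole participant.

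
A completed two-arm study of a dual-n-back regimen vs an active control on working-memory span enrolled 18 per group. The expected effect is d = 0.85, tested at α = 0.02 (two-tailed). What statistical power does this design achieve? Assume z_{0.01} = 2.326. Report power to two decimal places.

power ≈ 0.59

For two equal groups, power = Φ(d·√(n/2) − z_{α/2}).
d·√(n/2) = 0.85 × √(18/2) = 0.85 × 3.000 = 2.550.
z_β = 2.550 − 2.326 = 0.224.
Power = Φ(0.224) = 0.589.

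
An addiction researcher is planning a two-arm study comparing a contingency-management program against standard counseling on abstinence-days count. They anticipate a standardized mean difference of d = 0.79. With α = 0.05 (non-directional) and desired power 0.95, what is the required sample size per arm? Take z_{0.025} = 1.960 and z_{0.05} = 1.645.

n = 42 per group

For two independent groups with equal n: n = 2·((z_{α/2} + z_β) / d)².
z_{α/2} + z_β = 1.960 + 1.645 = 3.605.
n = 2 × (3.605 / 0.79)² = 2 × 4.563² = 2 × 20.82 = 41.6.
Round up to the next whole participant.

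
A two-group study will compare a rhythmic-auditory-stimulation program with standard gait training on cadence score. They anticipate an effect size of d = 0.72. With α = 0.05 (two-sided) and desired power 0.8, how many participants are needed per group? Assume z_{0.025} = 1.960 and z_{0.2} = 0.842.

n = 31 per group

For two independent groups with equal n: n = 2·((z_{α/2} + z_β) / d)².
z_{α/2} + z_β = 1.960 + 0.842 = 2.802.
n = 2 × (2.802 / 0.72)² = 2 × 3.892² = 2 × 15.15 = 30.3.
Round up to the next whole participant.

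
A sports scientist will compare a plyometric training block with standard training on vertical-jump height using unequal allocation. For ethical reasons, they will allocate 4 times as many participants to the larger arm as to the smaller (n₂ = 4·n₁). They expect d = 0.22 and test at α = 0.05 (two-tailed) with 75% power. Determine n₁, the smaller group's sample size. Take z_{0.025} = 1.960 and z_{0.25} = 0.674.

With allocation ratio k = n₂/n₁ = 4, Var(x̄₁−x̄₂) = σ²(1/n₁ + 1/(k·n₁)) = σ²·(k+1)/(k·n₁).
So n₁ = (1 + 1/k)·((z_{α/2} + z_β)/d)² = 1.250 × (2.634/0.22)².
n₁ = 1.250 × 143.35 = 179.2.
Round up: n₁ = 180, giving n₂ = 4 × 180 = 720.

n₁ = 180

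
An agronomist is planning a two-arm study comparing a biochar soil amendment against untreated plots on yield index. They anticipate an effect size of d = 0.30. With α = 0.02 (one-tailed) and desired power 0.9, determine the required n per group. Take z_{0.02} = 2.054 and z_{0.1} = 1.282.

For two independent groups with equal n: n = 2·((z_{α} + z_β) / d)².
z_{α} + z_β = 2.054 + 1.282 = 3.336.
n = 2 × (3.336 / 0.30)² = 2 × 11.120² = 2 × 123.65 = 247.3.
Round up to the next whole participant.

n = 248 per group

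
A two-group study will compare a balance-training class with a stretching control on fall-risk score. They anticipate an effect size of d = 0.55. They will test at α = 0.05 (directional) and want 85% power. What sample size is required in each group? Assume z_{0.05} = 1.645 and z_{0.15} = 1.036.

For two independent groups with equal n: n = 2·((z_{α} + z_β) / d)².
z_{α} + z_β = 1.645 + 1.036 = 2.681.
n = 2 × (2.681 / 0.55)² = 2 × 4.875² = 2 × 23.76 = 47.5.
Round up to the next whole participant.

n = 48 per group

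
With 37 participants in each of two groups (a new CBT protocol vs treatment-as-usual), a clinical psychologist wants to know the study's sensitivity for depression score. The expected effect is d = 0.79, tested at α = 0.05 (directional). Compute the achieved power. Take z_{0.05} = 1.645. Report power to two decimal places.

power ≈ 0.96

For two equal groups, power = Φ(d·√(n/2) − z_{α}).
d·√(n/2) = 0.79 × √(37/2) = 0.79 × 4.301 = 3.398.
z_β = 3.398 − 1.645 = 1.753.
Power = Φ(1.753) = 0.960.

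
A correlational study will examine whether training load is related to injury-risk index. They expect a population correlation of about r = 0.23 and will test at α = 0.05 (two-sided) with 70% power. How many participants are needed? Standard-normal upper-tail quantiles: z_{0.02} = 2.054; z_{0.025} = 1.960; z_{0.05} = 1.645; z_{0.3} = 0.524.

Fisher's z: C = ½·ln((1+r)/(1−r)) = ½·ln(1.5974) = 0.2342.
n = ((z_{α/2} + z_β)/C)² + 3.
(1.960 + 0.524) / 0.2342 = 2.484 / 0.2342 = 10.606.
n = 10.606² + 3 = 112.49 + 3 = 115.5.
Round up.

n = 116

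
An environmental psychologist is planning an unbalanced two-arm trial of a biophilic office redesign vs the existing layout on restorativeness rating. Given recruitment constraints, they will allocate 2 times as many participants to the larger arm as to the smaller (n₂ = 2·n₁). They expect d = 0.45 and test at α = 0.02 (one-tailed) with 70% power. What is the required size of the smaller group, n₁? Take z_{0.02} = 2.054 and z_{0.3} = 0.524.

n₁ = 50

With allocation ratio k = n₂/n₁ = 2, Var(x̄₁−x̄₂) = σ²(1/n₁ + 1/(k·n₁)) = σ²·(k+1)/(k·n₁).
So n₁ = (1 + 1/k)·((z_{α} + z_β)/d)² = 1.500 × (2.578/0.45)².
n₁ = 1.500 × 32.82 = 49.2.
Round up: n₁ = 50, giving n₂ = 2 × 50 = 100.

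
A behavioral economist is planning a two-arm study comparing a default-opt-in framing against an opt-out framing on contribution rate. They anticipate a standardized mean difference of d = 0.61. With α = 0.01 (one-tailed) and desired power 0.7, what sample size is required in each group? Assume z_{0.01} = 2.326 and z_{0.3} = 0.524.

For two independent groups with equal n: n = 2·((z_{α} + z_β) / d)².
z_{α} + z_β = 2.326 + 0.524 = 2.850.
n = 2 × (2.850 / 0.61)² = 2 × 4.672² = 2 × 21.83 = 43.7.
Round up to the next whole participant.

n = 44 per group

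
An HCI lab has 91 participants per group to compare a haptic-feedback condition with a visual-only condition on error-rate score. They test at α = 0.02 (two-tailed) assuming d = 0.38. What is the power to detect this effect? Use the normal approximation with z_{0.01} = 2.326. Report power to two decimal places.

For two equal groups, power = Φ(d·√(n/2) − z_{α/2}).
d·√(n/2) = 0.38 × √(91/2) = 0.38 × 6.745 = 2.563.
z_β = 2.563 − 2.326 = 0.237.
Power = Φ(0.237) = 0.594.

power ≈ 0.59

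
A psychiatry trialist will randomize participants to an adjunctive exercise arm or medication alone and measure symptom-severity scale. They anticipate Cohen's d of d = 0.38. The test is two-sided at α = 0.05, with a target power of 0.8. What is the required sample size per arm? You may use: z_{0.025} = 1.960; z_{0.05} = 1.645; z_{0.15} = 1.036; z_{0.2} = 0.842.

n = 109 per group

For two independent groups with equal n: n = 2·((z_{α/2} + z_β) / d)².
z_{α/2} + z_β = 1.960 + 0.842 = 2.802.
n = 2 × (2.802 / 0.38)² = 2 × 7.374² = 2 × 54.37 = 108.7.
Round up to the next whole participant.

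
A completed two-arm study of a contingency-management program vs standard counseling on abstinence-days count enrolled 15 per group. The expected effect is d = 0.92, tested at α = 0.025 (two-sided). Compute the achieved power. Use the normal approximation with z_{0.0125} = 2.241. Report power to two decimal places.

For two equal groups, power = Φ(d·√(n/2) − z_{α/2}).
d·√(n/2) = 0.92 × √(15/2) = 0.92 × 2.739 = 2.520.
z_β = 2.520 − 2.241 = 0.279.
Power = Φ(0.279) = 0.610.

power ≈ 0.61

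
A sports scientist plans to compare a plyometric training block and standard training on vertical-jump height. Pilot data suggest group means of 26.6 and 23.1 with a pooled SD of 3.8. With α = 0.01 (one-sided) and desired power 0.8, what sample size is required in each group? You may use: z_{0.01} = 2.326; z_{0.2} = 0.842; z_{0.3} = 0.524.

n = 24 per group

Cohen's d = |M₁ − M₂| / SD_pooled = |26.6 − 23.1| / 3.8 = 3.5 / 3.8 = 0.921.
For two independent groups with equal n: n = 2·((z_{α} + z_β) / d)².
z_{α} + z_β = 2.326 + 0.842 = 3.168.
n = 2 × (3.168 / 0.921)² = 2 × 3.440² = 2 × 11.83 = 23.7.
Round up to the next whole participant.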